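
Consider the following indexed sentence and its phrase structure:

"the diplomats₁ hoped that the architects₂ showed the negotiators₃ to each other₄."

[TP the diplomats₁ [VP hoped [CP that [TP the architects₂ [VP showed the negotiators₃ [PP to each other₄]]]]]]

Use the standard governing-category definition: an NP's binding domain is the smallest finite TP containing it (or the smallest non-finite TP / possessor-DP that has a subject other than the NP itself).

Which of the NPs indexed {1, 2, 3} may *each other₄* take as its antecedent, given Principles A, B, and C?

*each other* is an anaphor, so Principle A applies: it must be bound in its binding domain.
Binding domain of *each other₄*: the embedded TP, whose subject is the architects₂.
*the diplomats₁* c-commands the anaphor but is outside its binding domain → cannot satisfy Principle A.
*the architects₂* c-commands the anaphor within its binding domain → licit binder.
*the negotiators₃* c-commands the anaphor within its binding domain → licit binder.

{2, 3}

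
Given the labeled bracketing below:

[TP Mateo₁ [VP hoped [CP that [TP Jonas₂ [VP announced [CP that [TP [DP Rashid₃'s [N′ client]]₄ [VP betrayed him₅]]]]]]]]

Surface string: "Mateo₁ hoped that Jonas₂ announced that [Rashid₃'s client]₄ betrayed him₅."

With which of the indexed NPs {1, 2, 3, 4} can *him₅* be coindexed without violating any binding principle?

{1, 2, 3}

*him* is a pronoun, so Principle B applies: it must be free in its binding domain.
Binding domain of *him₅*: the embedded TP, whose subject is [Rashid₃'s client]₄.
*Mateo₁* c-commands the pronoun but from outside its binding domain, and is not c-commanded by it → coindexation permitted.
*Jonas₂* c-commands the pronoun but from outside its binding domain, and is not c-commanded by it → coindexation permitted.
*Rashid₃* and the pronoun do not c-command one another → neither Principle B nor Principle C is at stake; coindexation permitted.
*[Rashid₃'s client]₄* c-commands the pronoun within its binding domain → coindexation would violate Principle B.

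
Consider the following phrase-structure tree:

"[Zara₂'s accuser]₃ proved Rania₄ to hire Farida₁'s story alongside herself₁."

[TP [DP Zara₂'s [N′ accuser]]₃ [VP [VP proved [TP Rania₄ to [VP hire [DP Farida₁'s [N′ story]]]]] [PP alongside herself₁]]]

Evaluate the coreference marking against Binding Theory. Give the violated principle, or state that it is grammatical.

The two coindexed NPs are *Farida₁* and *herself₁*.
*herself₁* is an anaphor. Principle A requires it to be bound within its binding domain — the matrix TP, whose subject is [Zara₂'s accuser]₃.
Within that domain it is c-commanded by *[Zara₂'s accuser]₃*, which does not share its index.
*Farida₁* does not c-command the anaphor at all.
The anaphor is unbound in its domain → Principle A violation.

Principle A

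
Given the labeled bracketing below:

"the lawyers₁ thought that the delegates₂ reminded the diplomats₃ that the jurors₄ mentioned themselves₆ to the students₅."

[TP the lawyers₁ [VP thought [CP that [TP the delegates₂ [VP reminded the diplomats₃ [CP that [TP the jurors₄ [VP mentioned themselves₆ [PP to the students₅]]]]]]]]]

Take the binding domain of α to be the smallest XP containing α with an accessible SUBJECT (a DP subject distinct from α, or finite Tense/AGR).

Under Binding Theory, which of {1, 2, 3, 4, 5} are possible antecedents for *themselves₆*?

{4}

*themselves* is an anaphor, so Principle A applies: it must be bound in its binding domain.
Binding domain of *themselves₆*: the embedded TP, whose subject is the jurors₄.
*the lawyers₁* c-commands the anaphor but is outside its binding domain → cannot satisfy Principle A.
*the delegates₂* c-commands the anaphor but is outside its binding domain → cannot satisfy Principle A.
*the diplomats₃* c-commands the anaphor but is outside its binding domain → cannot satisfy Principle A.
*the jurors₄* c-commands the anaphor within its binding domain → licit binder.
*the students₅* does not c-command the anaphor → cannot bind it.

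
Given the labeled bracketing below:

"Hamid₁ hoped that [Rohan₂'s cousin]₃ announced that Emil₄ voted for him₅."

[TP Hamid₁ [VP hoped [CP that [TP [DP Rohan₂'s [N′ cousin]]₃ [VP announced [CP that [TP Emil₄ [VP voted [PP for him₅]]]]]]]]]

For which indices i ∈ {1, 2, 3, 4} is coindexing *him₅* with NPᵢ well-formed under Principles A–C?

{1, 2, 3}

*him* is a pronoun, so Principle B applies: it must be free in its binding domain.
Binding domain of *him₅*: the embedded TP, whose subject is Emil₄.
*Hamid₁* c-commands the pronoun but from outside its binding domain, and is not c-commanded by it → coindexation permitted.
*Rohan₂* and the pronoun do not c-command one another → neither Principle B nor Principle C is at stake; coindexation permitted.
*[Rohan₂'s cousin]₃* c-commands the pronoun but from outside its binding domain, and is not c-commanded by it → coindexation permitted.
*Emil₄* c-commands the pronoun within its binding domain → coindexation would violate Principle B.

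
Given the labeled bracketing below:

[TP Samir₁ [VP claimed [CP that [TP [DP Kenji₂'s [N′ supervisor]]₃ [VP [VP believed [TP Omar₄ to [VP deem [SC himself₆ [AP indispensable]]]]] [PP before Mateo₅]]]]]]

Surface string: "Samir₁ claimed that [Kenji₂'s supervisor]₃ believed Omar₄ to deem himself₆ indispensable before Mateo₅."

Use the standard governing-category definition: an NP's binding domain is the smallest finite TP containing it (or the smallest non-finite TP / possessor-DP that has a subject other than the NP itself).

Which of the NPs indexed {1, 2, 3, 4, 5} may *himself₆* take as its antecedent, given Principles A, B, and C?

*himself* is an anaphor, so Principle A applies: it must be bound in its binding domain.
Binding domain of *himself₆*: the embedded TP, whose subject is Omar₄.
*Samir₁* c-commands the anaphor but is outside its binding domain → cannot satisfy Principle A.
*Kenji₂* does not c-command the anaphor → cannot bind it.
*[Kenji₂'s supervisor]₃* c-commands the anaphor but is outside its binding domain → cannot satisfy Principle A.
*Omar₄* c-commands the anaphor within its binding domain → licit binder.
*Mateo₅* does not c-command the anaphor → cannot bind it.

{4}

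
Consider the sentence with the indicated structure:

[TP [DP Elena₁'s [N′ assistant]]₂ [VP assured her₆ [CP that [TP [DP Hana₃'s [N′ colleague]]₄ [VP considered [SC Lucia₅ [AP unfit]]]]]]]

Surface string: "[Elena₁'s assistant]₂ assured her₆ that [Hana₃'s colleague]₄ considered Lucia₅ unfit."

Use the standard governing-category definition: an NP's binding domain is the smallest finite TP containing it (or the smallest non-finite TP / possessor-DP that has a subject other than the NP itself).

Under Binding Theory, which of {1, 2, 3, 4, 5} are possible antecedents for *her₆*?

*her* is a pronoun, so Principle B applies: it must be free in its binding domain.
Binding domain of *her₆*: the matrix TP, whose subject is [Elena₁'s assistant]₂.
*Elena₁* and the pronoun do not c-command one another → neither Principle B nor Principle C is at stake; coindexation permitted.
*[Elena₁'s assistant]₂* c-commands the pronoun within its binding domain → coindexation would violate Principle B.
*Hana₃*: the pronoun c-commands this R-expression → coindexation would violate Principle C on *Hana₃*.
*[Hana₃'s colleague]₄*: the pronoun c-commands this R-expression → coindexation would violate Principle C on *[Hana₃'s colleague]₄*.
*Lucia₅*: the pronoun c-commands this R-expression → coindexation would violate Principle C on *Lucia₅*.

{1}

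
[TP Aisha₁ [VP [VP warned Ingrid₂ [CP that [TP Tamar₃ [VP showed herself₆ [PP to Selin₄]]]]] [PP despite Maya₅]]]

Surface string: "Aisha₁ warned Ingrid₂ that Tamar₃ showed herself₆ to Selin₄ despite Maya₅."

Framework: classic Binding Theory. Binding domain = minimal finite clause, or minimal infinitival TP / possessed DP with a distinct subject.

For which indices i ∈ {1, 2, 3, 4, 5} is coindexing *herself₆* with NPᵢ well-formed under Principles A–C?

*herself* is an anaphor, so Principle A applies: it must be bound in its binding domain.
Binding domain of *herself₆*: the embedded TP, whose subject is Tamar₃.
*Aisha₁* c-commands the anaphor but is outside its binding domain → cannot satisfy Principle A.
*Ingrid₂* c-commands the anaphor but is outside its binding domain → cannot satisfy Principle A.
*Tamar₃* c-commands the anaphor within its binding domain → licit binder.
*Selin₄* does not c-command the anaphor → cannot bind it.
*Maya₅* does not c-command the anaphor → cannot bind it.

{3}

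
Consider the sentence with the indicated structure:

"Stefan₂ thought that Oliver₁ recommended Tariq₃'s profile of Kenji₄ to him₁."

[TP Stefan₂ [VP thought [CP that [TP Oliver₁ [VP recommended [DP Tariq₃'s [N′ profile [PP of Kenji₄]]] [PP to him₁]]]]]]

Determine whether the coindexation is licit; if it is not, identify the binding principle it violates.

Principle B

The two coindexed NPs are *Oliver₁* and *him₁*.
*him₁* is a pronoun. Its binding domain is the embedded TP, whose subject is Oliver₁.
*Oliver₁* c-commands it within that domain and carries the same index.
The pronoun is locally bound → Principle B violation.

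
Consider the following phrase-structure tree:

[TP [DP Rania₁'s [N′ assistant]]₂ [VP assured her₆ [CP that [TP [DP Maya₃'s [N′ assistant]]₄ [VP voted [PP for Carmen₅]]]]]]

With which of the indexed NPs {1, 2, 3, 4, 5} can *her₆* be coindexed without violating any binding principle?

{1}

*her* is a pronoun, so Principle B applies: it must be free in its binding domain.
Binding domain of *her₆*: the matrix TP, whose subject is [Rania₁'s assistant]₂.
*Rania₁* and the pronoun do not c-command one another → neither Principle B nor Principle C is at stake; coindexation permitted.
*[Rania₁'s assistant]₂* c-commands the pronoun within its binding domain → coindexation would violate Principle B.
*Maya₃*: the pronoun c-commands this R-expression → coindexation would violate Principle C on *Maya₃*.
*[Maya₃'s assistant]₄*: the pronoun c-commands this R-expression → coindexation would violate Principle C on *[Maya₃'s assistant]₄*.
*Carmen₅*: the pronoun c-commands this R-expression → coindexation would violate Principle C on *Carmen₅*.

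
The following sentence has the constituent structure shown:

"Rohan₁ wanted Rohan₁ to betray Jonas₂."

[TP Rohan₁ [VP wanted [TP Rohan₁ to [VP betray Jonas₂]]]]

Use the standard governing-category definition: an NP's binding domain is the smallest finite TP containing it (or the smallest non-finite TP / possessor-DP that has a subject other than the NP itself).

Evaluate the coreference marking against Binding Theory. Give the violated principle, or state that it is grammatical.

Principle C

The two coindexed NPs are *Rohan₁* (the lower occurrence) and *Rohan₁* (the higher occurrence).
*Rohan₁* (the lower occurrence) is an R-expression. Principle C requires it to be free everywhere.
*Rohan₁* (the higher occurrence) c-commands it and carries the same index.
The R-expression is bound → Principle C violation.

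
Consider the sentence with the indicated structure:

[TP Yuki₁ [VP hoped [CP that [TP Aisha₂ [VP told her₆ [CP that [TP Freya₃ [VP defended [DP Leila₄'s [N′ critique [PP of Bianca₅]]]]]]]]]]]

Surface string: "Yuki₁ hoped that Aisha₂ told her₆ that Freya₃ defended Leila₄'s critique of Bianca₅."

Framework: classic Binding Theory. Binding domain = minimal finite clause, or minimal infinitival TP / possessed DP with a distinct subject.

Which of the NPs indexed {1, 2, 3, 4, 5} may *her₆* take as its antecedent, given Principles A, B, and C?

{1}

*her* is a pronoun, so Principle B applies: it must be free in its binding domain.
Binding domain of *her₆*: the embedded TP, whose subject is Aisha₂.
*Yuki₁* c-commands the pronoun but from outside its binding domain, and is not c-commanded by it → coindexation permitted.
*Aisha₂* c-commands the pronoun within its binding domain → coindexation would violate Principle B.
*Freya₃*: the pronoun c-commands this R-expression → coindexation would violate Principle C on *Freya₃*.
*Leila₄*: the pronoun c-commands this R-expression → coindexation would violate Principle C on *Leila₄*.
*Bianca₅*: the pronoun c-commands this R-expression → coindexation would violate Principle C on *Bianca₅*.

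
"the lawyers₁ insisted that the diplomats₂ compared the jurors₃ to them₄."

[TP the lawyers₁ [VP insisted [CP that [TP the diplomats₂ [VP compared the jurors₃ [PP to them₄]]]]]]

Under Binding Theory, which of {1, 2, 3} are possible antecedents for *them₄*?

*them* is a pronoun, so Principle B applies: it must be free in its binding domain.
Binding domain of *them₄*: the embedded TP, whose subject is the diplomats₂.
*the lawyers₁* c-commands the pronoun but from outside its binding domain, and is not c-commanded by it → coindexation permitted.
*the diplomats₂* c-commands the pronoun within its binding domain → coindexation would violate Principle B.
*the jurors₃* c-commands the pronoun within its binding domain → coindexation would violate Principle B.

{1}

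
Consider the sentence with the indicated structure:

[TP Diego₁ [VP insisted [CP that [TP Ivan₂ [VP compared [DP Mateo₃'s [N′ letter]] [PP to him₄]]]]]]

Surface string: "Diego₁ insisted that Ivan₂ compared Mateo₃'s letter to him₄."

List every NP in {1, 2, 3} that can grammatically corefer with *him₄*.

{1, 3}

*him* is a pronoun, so Principle B applies: it must be free in its binding domain.
Binding domain of *him₄*: the embedded TP, whose subject is Ivan₂.
*Diego₁* c-commands the pronoun but from outside its binding domain, and is not c-commanded by it → coindexation permitted.
*Ivan₂* c-commands the pronoun within its binding domain → coindexation would violate Principle B.
*Mateo₃* and the pronoun do not c-command one another → neither Principle B nor Principle C is at stake; coindexation permitted.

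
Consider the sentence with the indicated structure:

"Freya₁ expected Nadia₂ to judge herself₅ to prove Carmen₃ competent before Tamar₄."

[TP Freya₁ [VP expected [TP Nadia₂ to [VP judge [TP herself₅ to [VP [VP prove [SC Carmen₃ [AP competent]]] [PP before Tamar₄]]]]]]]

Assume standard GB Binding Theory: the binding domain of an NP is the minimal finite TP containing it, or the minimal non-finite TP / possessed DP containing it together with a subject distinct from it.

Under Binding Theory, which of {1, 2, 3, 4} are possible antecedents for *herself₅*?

*herself* is an anaphor, so Principle A applies: it must be bound in its binding domain.
Binding domain of *herself₅*: the embedded TP, whose subject is Nadia₂.
*Freya₁* c-commands the anaphor but is outside its binding domain → cannot satisfy Principle A.
*Nadia₂* c-commands the anaphor within its binding domain → licit binder.
*Carmen₃* does not c-command the anaphor → cannot bind it.
*Tamar₄* does not c-command the anaphor → cannot bind it.

{2}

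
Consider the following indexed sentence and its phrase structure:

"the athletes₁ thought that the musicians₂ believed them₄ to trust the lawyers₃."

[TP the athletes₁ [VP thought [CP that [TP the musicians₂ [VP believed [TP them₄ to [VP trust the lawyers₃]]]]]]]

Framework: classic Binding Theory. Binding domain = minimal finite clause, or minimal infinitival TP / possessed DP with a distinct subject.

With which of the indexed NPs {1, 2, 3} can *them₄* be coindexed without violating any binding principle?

*them* is a pronoun, so Principle B applies: it must be free in its binding domain.
Binding domain of *them₄*: the embedded TP, whose subject is the musicians₂.
*the athletes₁* c-commands the pronoun but from outside its binding domain, and is not c-commanded by it → coindexation permitted.
*the musicians₂* c-commands the pronoun within its binding domain → coindexation would violate Principle B.
*the lawyers₃*: the pronoun c-commands this R-expression → coindexation would violate Principle C on *the lawyers₃*.

{1}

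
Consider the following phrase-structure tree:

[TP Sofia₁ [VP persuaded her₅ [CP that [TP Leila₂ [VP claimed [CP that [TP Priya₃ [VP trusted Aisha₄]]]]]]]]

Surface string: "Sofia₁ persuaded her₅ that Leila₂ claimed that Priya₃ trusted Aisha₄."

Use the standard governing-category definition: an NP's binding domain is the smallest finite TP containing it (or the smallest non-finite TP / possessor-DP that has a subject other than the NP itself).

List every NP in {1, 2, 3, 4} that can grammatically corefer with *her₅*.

none

*her* is a pronoun, so Principle B applies: it must be free in its binding domain.
Binding domain of *her₅*: the matrix TP, whose subject is Sofia₁.
*Sofia₁* c-commands the pronoun within its binding domain → coindexation would violate Principle B.
*Leila₂*: the pronoun c-commands this R-expression → coindexation would violate Principle C on *Leila₂*.
*Priya₃*: the pronoun c-commands this R-expression → coindexation would violate Principle C on *Priya₃*.
*Aisha₄*: the pronoun c-commands this R-expression → coindexation would violate Principle C on *Aisha₄*.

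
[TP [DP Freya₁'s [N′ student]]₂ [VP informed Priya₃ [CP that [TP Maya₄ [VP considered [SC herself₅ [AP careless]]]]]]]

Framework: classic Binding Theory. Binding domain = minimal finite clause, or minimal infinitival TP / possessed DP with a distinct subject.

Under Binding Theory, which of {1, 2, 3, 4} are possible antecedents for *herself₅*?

*herself* is an anaphor, so Principle A applies: it must be bound in its binding domain.
Binding domain of *herself₅*: the embedded TP, whose subject is Maya₄.
*Freya₁* does not c-command the anaphor → cannot bind it.
*[Freya₁'s student]₂* c-commands the anaphor but is outside its binding domain → cannot satisfy Principle A.
*Priya₃* c-commands the anaphor but is outside its binding domain → cannot satisfy Principle A.
*Maya₄* c-commands the anaphor within its binding domain → licit binder.

{4}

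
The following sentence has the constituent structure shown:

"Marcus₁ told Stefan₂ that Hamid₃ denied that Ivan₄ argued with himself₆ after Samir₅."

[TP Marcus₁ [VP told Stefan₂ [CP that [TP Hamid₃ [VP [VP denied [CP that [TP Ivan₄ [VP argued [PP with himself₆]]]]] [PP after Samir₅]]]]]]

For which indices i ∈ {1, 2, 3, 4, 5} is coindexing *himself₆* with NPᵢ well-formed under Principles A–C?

{4}

*himself* is an anaphor, so Principle A applies: it must be bound in its binding domain.
Binding domain of *himself₆*: the embedded TP, whose subject is Ivan₄.
*Marcus₁* c-commands the anaphor but is outside its binding domain → cannot satisfy Principle A.
*Stefan₂* c-commands the anaphor but is outside its binding domain → cannot satisfy Principle A.
*Hamid₃* c-commands the anaphor but is outside its binding domain → cannot satisfy Principle A.
*Ivan₄* c-commands the anaphor within its binding domain → licit binder.
*Samir₅* does not c-command the anaphor → cannot bind it.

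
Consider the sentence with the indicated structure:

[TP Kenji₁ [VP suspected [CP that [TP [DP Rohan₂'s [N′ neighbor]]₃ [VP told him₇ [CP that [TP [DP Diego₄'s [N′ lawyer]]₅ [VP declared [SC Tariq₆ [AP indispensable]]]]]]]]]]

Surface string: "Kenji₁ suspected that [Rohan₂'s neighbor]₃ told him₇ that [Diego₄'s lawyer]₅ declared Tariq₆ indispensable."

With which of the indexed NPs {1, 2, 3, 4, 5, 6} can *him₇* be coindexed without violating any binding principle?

*him* is a pronoun, so Principle B applies: it must be free in its binding domain.
Binding domain of *him₇*: the embedded TP, whose subject is [Rohan₂'s neighbor]₃.
*Kenji₁* c-commands the pronoun but from outside its binding domain, and is not c-commanded by it → coindexation permitted.
*Rohan₂* and the pronoun do not c-command one another → neither Principle B nor Principle C is at stake; coindexation permitted.
*[Rohan₂'s neighbor]₃* c-commands the pronoun within its binding domain → coindexation would violate Principle B.
*Diego₄*: the pronoun c-commands this R-expression → coindexation would violate Principle C on *Diego₄*.
*[Diego₄'s lawyer]₅*: the pronoun c-commands this R-expression → coindexation would violate Principle C on *[Diego₄'s lawyer]₅*.
*Tariq₆*: the pronoun c-commands this R-expression → coindexation would violate Principle C on *Tariq₆*.

{1, 2}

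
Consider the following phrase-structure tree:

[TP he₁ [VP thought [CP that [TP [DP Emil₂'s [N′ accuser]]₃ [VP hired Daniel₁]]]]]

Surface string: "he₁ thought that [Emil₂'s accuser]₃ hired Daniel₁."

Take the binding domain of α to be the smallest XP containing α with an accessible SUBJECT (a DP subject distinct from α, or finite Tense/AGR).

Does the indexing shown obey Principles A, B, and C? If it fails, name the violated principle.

Principle C

The two coindexed NPs are *he₁* and *Daniel₁*.
*Daniel₁* is an R-expression. Principle C requires it to be free everywhere.
*he₁* c-commands it and carries the same index.
The R-expression is bound → Principle C violation.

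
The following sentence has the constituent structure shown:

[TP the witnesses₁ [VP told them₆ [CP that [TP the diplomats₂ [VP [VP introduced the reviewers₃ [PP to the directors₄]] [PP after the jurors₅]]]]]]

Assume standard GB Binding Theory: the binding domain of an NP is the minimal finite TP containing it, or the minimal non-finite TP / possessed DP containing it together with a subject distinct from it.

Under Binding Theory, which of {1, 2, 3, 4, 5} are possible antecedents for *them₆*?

*them* is a pronoun, so Principle B applies: it must be free in its binding domain.
Binding domain of *them₆*: the matrix TP, whose subject is the witnesses₁.
*the witnesses₁* c-commands the pronoun within its binding domain → coindexation would violate Principle B.
*the diplomats₂*: the pronoun c-commands this R-expression → coindexation would violate Principle C on *the diplomats₂*.
*the reviewers₃*: the pronoun c-commands this R-expression → coindexation would violate Principle C on *the reviewers₃*.
*the directors₄*: the pronoun c-commands this R-expression → coindexation would violate Principle C on *the directors₄*.
*the jurors₅*: the pronoun c-commands this R-expression → coindexation would violate Principle C on *the jurors₅*.

none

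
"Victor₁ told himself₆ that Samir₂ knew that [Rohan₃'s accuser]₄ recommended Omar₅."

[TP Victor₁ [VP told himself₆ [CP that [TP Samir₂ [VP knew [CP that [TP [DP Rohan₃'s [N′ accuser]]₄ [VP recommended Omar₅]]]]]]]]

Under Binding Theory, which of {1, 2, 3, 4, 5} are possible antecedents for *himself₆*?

{1}

*himself* is an anaphor, so Principle A applies: it must be bound in its binding domain.
Binding domain of *himself₆*: the matrix TP, whose subject is Victor₁.
*Victor₁* c-commands the anaphor within its binding domain → licit binder.
*Samir₂* does not c-command the anaphor → cannot bind it.
*Rohan₃* does not c-command the anaphor → cannot bind it.
*[Rohan₃'s accuser]₄* does not c-command the anaphor → cannot bind it.
*Omar₅* does not c-command the anaphor → cannot bind it.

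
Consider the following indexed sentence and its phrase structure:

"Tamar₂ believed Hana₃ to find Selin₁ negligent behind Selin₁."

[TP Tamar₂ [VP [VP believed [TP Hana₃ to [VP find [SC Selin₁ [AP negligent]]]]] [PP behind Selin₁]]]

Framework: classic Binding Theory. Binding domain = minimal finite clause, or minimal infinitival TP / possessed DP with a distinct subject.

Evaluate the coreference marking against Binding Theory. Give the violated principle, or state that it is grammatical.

The two coindexed NPs are *Selin₁* and *Selin₁*.
*Selin₁* is an R-expression; no coindexed NP c-commands it, so Principle C holds.
*Selin₁* is an R-expression; *Selin₁* does not c-command it, and no other NP shares its index, so Principle C is satisfied.
All principles are respected.

grammatical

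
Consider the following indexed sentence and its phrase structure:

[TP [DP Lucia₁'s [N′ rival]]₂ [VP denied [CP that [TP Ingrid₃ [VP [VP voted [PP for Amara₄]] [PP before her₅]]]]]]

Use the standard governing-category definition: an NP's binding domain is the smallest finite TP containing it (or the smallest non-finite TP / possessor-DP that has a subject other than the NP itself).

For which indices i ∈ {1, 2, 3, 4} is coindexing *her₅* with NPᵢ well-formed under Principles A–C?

*her* is a pronoun, so Principle B applies: it must be free in its binding domain.
Binding domain of *her₅*: the embedded TP, whose subject is Ingrid₃.
*Lucia₁* and the pronoun do not c-command one another → neither Principle B nor Principle C is at stake; coindexation permitted.
*[Lucia₁'s rival]₂* c-commands the pronoun but from outside its binding domain, and is not c-commanded by it → coindexation permitted.
*Ingrid₃* c-commands the pronoun within its binding domain → coindexation would violate Principle B.
*Amara₄* and the pronoun do not c-command one another → neither Principle B nor Principle C is at stake; coindexation permitted.

{1, 2, 4}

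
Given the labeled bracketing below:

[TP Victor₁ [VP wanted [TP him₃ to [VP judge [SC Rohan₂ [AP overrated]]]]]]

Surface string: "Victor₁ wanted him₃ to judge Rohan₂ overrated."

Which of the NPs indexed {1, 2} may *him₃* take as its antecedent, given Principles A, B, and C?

*him* is a pronoun, so Principle B applies: it must be free in its binding domain.
Binding domain of *him₃*: the matrix TP, whose subject is Victor₁.
*Victor₁* c-commands the pronoun within its binding domain → coindexation would violate Principle B.
*Rohan₂*: the pronoun c-commands this R-expression → coindexation would violate Principle C on *Rohan₂*.

none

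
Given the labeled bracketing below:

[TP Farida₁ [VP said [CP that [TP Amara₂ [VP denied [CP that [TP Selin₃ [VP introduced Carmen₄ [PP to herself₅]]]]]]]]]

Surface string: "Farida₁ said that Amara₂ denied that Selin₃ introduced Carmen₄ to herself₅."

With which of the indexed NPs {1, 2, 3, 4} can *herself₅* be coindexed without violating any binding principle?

{3, 4}

*herself* is an anaphor, so Principle A applies: it must be bound in its binding domain.
Binding domain of *herself₅*: the embedded TP, whose subject is Selin₃.
*Farida₁* c-commands the anaphor but is outside its binding domain → cannot satisfy Principle A.
*Amara₂* c-commands the anaphor but is outside its binding domain → cannot satisfy Principle A.
*Selin₃* c-commands the anaphor within its binding domain → licit binder.
*Carmen₄* c-commands the anaphor within its binding domain → licit binder.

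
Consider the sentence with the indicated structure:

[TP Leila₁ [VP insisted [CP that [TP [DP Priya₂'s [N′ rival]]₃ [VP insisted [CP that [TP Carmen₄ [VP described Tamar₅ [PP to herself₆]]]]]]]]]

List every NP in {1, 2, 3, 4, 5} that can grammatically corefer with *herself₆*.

{4, 5}

*herself* is an anaphor, so Principle A applies: it must be bound in its binding domain.
Binding domain of *herself₆*: the embedded TP, whose subject is Carmen₄.
*Leila₁* c-commands the anaphor but is outside its binding domain → cannot satisfy Principle A.
*Priya₂* does not c-command the anaphor → cannot bind it.
*[Priya₂'s rival]₃* c-commands the anaphor but is outside its binding domain → cannot satisfy Principle A.
*Carmen₄* c-commands the anaphor within its binding domain → licit binder.
*Tamar₅* c-commands the anaphor within its binding domain → licit binder.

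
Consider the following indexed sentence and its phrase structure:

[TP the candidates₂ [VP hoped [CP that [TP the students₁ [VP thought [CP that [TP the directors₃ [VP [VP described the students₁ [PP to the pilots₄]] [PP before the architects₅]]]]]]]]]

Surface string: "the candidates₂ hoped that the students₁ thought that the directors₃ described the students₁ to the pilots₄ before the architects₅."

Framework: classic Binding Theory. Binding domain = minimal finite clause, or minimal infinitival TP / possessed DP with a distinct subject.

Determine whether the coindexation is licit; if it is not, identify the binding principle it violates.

The two coindexed NPs are *the students₁* (the higher occurrence) and *the students₁* (the lower occurrence).
*the students₁* (the lower occurrence) is an R-expression. Principle C requires it to be free everywhere.
*the students₁* (the higher occurrence) c-commands it and carries the same index.
The R-expression is bound → Principle C violation.

Principle C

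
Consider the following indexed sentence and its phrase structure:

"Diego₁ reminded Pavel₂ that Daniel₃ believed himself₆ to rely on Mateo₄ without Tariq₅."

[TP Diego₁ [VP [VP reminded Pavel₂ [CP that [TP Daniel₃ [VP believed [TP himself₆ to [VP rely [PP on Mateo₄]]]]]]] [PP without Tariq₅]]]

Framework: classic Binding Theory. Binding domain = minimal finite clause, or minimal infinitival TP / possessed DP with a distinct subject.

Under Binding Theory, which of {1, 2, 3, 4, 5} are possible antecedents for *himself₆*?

*himself* is an anaphor, so Principle A applies: it must be bound in its binding domain.
Binding domain of *himself₆*: the embedded TP, whose subject is Daniel₃.
*Diego₁* c-commands the anaphor but is outside its binding domain → cannot satisfy Principle A.
*Pavel₂* c-commands the anaphor but is outside its binding domain → cannot satisfy Principle A.
*Daniel₃* c-commands the anaphor within its binding domain → licit binder.
*Mateo₄* does not c-command the anaphor → cannot bind it.
*Tariq₅* does not c-command the anaphor → cannot bind it.

{3}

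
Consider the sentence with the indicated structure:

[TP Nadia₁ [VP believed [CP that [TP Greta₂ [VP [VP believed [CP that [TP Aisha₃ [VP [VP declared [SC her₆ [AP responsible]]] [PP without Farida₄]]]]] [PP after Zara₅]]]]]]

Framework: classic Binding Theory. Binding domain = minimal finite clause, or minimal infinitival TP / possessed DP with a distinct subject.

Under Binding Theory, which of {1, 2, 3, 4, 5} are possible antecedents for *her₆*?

{1, 2, 4, 5}

*her* is a pronoun, so Principle B applies: it must be free in its binding domain.
Binding domain of *her₆*: the embedded TP, whose subject is Aisha₃.
*Nadia₁* c-commands the pronoun but from outside its binding domain, and is not c-commanded by it → coindexation permitted.
*Greta₂* c-commands the pronoun but from outside its binding domain, and is not c-commanded by it → coindexation permitted.
*Aisha₃* c-commands the pronoun within its binding domain → coindexation would violate Principle B.
*Farida₄* and the pronoun do not c-command one another → neither Principle B nor Principle C is at stake; coindexation permitted.
*Zara₅* and the pronoun do not c-command one another → neither Principle B nor Principle C is at stake; coindexation permitted.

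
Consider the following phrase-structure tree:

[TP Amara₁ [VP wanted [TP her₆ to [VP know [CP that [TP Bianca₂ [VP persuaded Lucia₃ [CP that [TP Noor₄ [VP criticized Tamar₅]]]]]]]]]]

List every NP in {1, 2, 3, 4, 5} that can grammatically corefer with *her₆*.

none

*her* is a pronoun, so Principle B applies: it must be free in its binding domain.
Binding domain of *her₆*: the matrix TP, whose subject is Amara₁.
*Amara₁* c-commands the pronoun within its binding domain → coindexation would violate Principle B.
*Bianca₂*: the pronoun c-commands this R-expression → coindexation would violate Principle C on *Bianca₂*.
*Lucia₃*: the pronoun c-commands this R-expression → coindexation would violate Principle C on *Lucia₃*.
*Noor₄*: the pronoun c-commands this R-expression → coindexation would violate Principle C on *Noor₄*.
*Tamar₅*: the pronoun c-commands this R-expression → coindexation would violate Principle C on *Tamar₅*.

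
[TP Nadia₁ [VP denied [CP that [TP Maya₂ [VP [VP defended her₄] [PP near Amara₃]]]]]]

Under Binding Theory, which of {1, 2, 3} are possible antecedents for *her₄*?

{1, 3}

*her* is a pronoun, so Principle B applies: it must be free in its binding domain.
Binding domain of *her₄*: the embedded TP, whose subject is Maya₂.
*Nadia₁* c-commands the pronoun but from outside its binding domain, and is not c-commanded by it → coindexation permitted.
*Maya₂* c-commands the pronoun within its binding domain → coindexation would violate Principle B.
*Amara₃* and the pronoun do not c-command one another → neither Principle B nor Principle C is at stake; coindexation permitted.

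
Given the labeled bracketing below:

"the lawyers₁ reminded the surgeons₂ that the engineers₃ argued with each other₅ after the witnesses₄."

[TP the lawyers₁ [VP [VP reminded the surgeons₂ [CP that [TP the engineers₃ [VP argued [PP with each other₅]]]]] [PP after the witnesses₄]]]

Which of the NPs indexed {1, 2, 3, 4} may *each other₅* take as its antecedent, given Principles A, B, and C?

*each other* is an anaphor, so Principle A applies: it must be bound in its binding domain.
Binding domain of *each other₅*: the embedded TP, whose subject is the engineers₃.
*the lawyers₁* c-commands the anaphor but is outside its binding domain → cannot satisfy Principle A.
*the surgeons₂* c-commands the anaphor but is outside its binding domain → cannot satisfy Principle A.
*the engineers₃* c-commands the anaphor within its binding domain → licit binder.
*the witnesses₄* does not c-command the anaphor → cannot bind it.

{3}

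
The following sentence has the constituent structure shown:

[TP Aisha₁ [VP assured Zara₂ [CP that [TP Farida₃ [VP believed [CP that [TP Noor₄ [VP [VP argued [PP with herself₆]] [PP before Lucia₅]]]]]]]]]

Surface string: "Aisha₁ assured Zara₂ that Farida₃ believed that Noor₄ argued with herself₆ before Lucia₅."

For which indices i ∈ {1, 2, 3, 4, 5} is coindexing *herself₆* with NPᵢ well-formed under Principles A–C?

{4}

*herself* is an anaphor, so Principle A applies: it must be bound in its binding domain.
Binding domain of *herself₆*: the embedded TP, whose subject is Noor₄.
*Aisha₁* c-commands the anaphor but is outside its binding domain → cannot satisfy Principle A.
*Zara₂* c-commands the anaphor but is outside its binding domain → cannot satisfy Principle A.
*Farida₃* c-commands the anaphor but is outside its binding domain → cannot satisfy Principle A.
*Noor₄* c-commands the anaphor within its binding domain → licit binder.
*Lucia₅* does not c-command the anaphor → cannot bind it.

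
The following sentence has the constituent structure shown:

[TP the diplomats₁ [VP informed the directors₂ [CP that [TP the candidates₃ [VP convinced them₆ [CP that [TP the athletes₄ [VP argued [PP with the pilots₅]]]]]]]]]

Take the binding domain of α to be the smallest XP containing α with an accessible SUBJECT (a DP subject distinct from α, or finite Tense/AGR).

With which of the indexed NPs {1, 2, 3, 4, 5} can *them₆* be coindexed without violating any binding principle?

*them* is a pronoun, so Principle B applies: it must be free in its binding domain.
Binding domain of *them₆*: the embedded TP, whose subject is the candidates₃.
*the diplomats₁* c-commands the pronoun but from outside its binding domain, and is not c-commanded by it → coindexation permitted.
*the directors₂* c-commands the pronoun but from outside its binding domain, and is not c-commanded by it → coindexation permitted.
*the candidates₃* c-commands the pronoun within its binding domain → coindexation would violate Principle B.
*the athletes₄*: the pronoun c-commands this R-expression → coindexation would violate Principle C on *the athletes₄*.
*the pilots₅*: the pronoun c-commands this R-expression → coindexation would violate Principle C on *the pilots₅*.

{1, 2}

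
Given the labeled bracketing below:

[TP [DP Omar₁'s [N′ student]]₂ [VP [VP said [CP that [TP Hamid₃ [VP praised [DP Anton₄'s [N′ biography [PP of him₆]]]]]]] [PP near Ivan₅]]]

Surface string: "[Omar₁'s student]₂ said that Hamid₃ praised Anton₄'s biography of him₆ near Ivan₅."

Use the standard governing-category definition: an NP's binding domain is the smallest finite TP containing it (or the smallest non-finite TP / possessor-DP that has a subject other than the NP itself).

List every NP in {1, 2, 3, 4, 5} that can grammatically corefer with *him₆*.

{1, 2, 3, 5}

*him* is a pronoun, so Principle B applies: it must be free in its binding domain.
Binding domain of *him₆*: the possessed DP, whose subject is Anton₄.
*Omar₁* and the pronoun do not c-command one another → neither Principle B nor Principle C is at stake; coindexation permitted.
*[Omar₁'s student]₂* c-commands the pronoun but from outside its binding domain, and is not c-commanded by it → coindexation permitted.
*Hamid₃* c-commands the pronoun but from outside its binding domain, and is not c-commanded by it → coindexation permitted.
*Anton₄* c-commands the pronoun within its binding domain → coindexation would violate Principle B.
*Ivan₅* and the pronoun do not c-command one another → neither Principle B nor Principle C is at stake; coindexation permitted.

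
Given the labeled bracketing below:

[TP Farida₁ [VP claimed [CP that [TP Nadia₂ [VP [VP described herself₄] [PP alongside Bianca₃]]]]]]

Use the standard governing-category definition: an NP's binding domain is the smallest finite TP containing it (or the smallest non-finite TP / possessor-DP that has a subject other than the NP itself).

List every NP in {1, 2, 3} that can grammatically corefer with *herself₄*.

*herself* is an anaphor, so Principle A applies: it must be bound in its binding domain.
Binding domain of *herself₄*: the embedded TP, whose subject is Nadia₂.
*Farida₁* c-commands the anaphor but is outside its binding domain → cannot satisfy Principle A.
*Nadia₂* c-commands the anaphor within its binding domain → licit binder.
*Bianca₃* does not c-command the anaphor → cannot bind it.

{2}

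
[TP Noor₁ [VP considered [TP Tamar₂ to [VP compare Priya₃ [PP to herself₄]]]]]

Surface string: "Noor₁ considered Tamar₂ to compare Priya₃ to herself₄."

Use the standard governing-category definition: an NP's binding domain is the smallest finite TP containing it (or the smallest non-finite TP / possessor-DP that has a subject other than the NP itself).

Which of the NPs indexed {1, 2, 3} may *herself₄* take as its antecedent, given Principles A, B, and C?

{2, 3}

*herself* is an anaphor, so Principle A applies: it must be bound in its binding domain.
Binding domain of *herself₄*: the embedded TP, whose subject is Tamar₂.
*Noor₁* c-commands the anaphor but is outside its binding domain → cannot satisfy Principle A.
*Tamar₂* c-commands the anaphor within its binding domain → licit binder.
*Priya₃* c-commands the anaphor within its binding domain → licit binder.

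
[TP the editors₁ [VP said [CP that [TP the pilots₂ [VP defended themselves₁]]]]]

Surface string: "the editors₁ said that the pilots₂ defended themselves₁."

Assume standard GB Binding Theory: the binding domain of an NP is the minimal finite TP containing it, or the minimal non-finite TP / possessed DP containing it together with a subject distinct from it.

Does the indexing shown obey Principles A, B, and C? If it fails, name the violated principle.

Principle A

The two coindexed NPs are *the editors₁* and *themselves₁*.
*themselves₁* is an anaphor. Principle A requires it to be bound within its binding domain — the embedded TP, whose subject is the pilots₂.
Within that domain it is c-commanded by *the pilots₂*, which does not share its index.
*the editors₁* does c-command the anaphor, but from outside its binding domain.
The anaphor is unbound in its domain → Principle A violation.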